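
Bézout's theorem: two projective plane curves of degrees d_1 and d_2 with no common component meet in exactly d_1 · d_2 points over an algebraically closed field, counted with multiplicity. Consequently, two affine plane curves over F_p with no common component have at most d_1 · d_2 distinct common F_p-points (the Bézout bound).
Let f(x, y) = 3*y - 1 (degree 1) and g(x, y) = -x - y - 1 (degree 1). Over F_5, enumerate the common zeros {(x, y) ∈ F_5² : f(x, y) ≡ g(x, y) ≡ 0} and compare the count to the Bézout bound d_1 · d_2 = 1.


Common zeros: {(2, 2)}; count = 1; Bézout bound = 1.

deg(f) = 1, deg(g) = 1, so Bézout bound = 1.
Scan x ∈ F_5. For each x, list the y ∈ F_5 with f(x, y) ≡ 0 and those with g(x, y) ≡ 0 (mod 5); the common zeros in that column are the intersection.
  x = 0: f ≡ 0 at y ∈ {2}; g ≡ 0 at y ∈ {4}; common: ∅.
  x = 1: f ≡ 0 at y ∈ {2}; g ≡ 0 at y ∈ {3}; common: ∅.
  x = 2: f ≡ 0 at y ∈ {2}; g ≡ 0 at y ∈ {2}; common: {2}.
  x = 3: f ≡ 0 at y ∈ {2}; g ≡ 0 at y ∈ {1}; common: ∅.
  x = 4: f ≡ 0 at y ∈ {2}; g ≡ 0 at y ∈ {0}; common: ∅.
Collecting: common zeros = {(2, 2)}, so the count is 1.
Comparison with the Bézout bound: 1 ≤ 1 = deg(f)·deg(g), as expected for curves with no common component (the bound is attained).


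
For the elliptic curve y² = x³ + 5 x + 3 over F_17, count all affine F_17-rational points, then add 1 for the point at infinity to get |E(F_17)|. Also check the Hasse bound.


Affine points = {(1, 3), (1, 14), (2, 2), (2, 15), (4, 6), (4, 11), (5, 0), (10, 4), (10, 13), (13, 2), (13, 15), (15, 6), (15, 11)}; affine count = 13; |E(F_17)| = 14.

Discriminant check: Δ ∝ 4a³ + 27b² = 4·5³ + 27·3² = 4·125 + 27·9 ≡ 12 (mod 17). Nonzero ⇒ E is nonsingular.
For each x ∈ F_17, compute rhs = x³ + 5·x + 3 mod 17, then count y ∈ F_17 with y² ≡ rhs.
  x = 0: rhs = 3, matching y values: none (0 points).
  x = 1: rhs = 9, matching y values: 3, 14 (2 points).
  x = 2: rhs = 4, matching y values: 2, 15 (2 points).
  x = 3: rhs = 11, matching y values: none (0 points).
  x = 4: rhs = 2, matching y values: 6, 11 (2 points).
  x = 5: rhs = 0, matching y values: 0 (1 points).
  x = 6: rhs = 11, matching y values: none (0 points).
  x = 7: rhs = 7, matching y values: none (0 points).
  x = 8: rhs = 11, matching y values: none (0 points).
  x = 9: rhs = 12, matching y values: none (0 points).
  x = 10: rhs = 16, matching y values: 4, 13 (2 points).
  x = 11: rhs = 12, matching y values: none (0 points).
  x = 12: rhs = 6, matching y values: none (0 points).
  x = 13: rhs = 4, matching y values: 2, 15 (2 points).
  x = 14: rhs = 12, matching y values: none (0 points).
  x = 15: rhs = 2, matching y values: 6, 11 (2 points).
  x = 16: rhs = 14, matching y values: none (0 points).
Total affine count: 13.
Full point count |E(F_17)| = 13 + 1 = 14.
Hasse bound: |14 − (17+1)| = |-4| = 4 ≤ 2√17 ≈ 8.2462 ✓.


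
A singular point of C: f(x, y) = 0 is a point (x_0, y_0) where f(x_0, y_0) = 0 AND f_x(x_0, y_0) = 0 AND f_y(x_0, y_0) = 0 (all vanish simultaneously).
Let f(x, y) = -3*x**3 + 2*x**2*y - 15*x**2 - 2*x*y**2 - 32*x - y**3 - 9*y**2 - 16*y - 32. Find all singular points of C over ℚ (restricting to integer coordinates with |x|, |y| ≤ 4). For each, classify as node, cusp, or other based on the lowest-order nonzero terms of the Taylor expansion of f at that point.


Singular points: {(-2, -2)}; classification: node.

Compute partial derivatives:
  f_x = -9*x**2 + 4*x*y - 30*x - 2*y**2 - 32.
  f_y = 2*x**2 - 4*x*y - 3*y**2 - 18*y - 16.
Scan x_0 ∈ {−4, ..., 4}. For each x_0, f_y(x_0, y) is a polynomial in y; find its integer roots y ∈ {−4, ..., 4}, then test f_x and f at those candidates.
  x = -4: f_y(-4, y) = -3*y**2 - 2*y + 16; vanishes at y ∈ {2}. (-4, 2): f_x = -96 ≠ 0.
  x = -3: f_y(-3, y) = -3*y**2 - 6*y + 2; no integer root y with |y| ≤ 4.
  x = -2: f_y(-2, y) = -3*y**2 - 10*y - 8; vanishes at y ∈ {-2}. (-2, -2): f_x = 0, f = 0 — SINGULAR.
  x = -1: f_y(-1, y) = -3*y**2 - 14*y - 14; no integer root y with |y| ≤ 4.
  x = 0: f_y(0, y) = -3*y**2 - 18*y - 16; no integer root y with |y| ≤ 4.
  x = 1: f_y(1, y) = -3*y**2 - 22*y - 14; no integer root y with |y| ≤ 4.
  x = 2: f_y(2, y) = -3*y**2 - 26*y - 8; no integer root y with |y| ≤ 4.
  x = 3: f_y(3, y) = -3*y**2 - 30*y + 2; no integer root y with |y| ≤ 4.
  x = 4: f_y(4, y) = -3*y**2 - 34*y + 16; no integer root y with |y| ≤ 4.
Only singular point on the grid: (-2, -2).
Classify: substitute x = -2 + u, y = -2 + v and expand: f = -3*u**3 + 2*u**2*v - u**2 - 2*u*v**2 - v**3 + v**2.
No constant or linear terms (consistent with a singular point). Quadratic part: -u**2 + v**2. Cubic part: -3*u**3 + 2*u**2*v - 2*u*v**2 - v**3.
The quadratic part v**2 - u**2 = (v − u)(v + u) splits into two distinct linear factors, so there are two distinct tangent lines y − -2 = ±(x − -2) — this is a node (ordinary double point).
Classification: node.


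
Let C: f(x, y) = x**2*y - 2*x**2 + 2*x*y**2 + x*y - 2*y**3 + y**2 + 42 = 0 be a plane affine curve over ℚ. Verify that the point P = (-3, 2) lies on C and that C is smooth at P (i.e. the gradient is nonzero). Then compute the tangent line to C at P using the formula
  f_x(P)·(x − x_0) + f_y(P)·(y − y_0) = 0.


Tangent line at P: 10*x - 38*y + 106 = 0.

Step 1: f(-3, 2) = 0, so P lies on C.
Step 2: partial derivatives
  f_x(x, y) = 2*x*y - 4*x + 2*y**2 + y, f_y(x, y) = x**2 + 4*x*y + x - 6*y**2 + 2*y.
  f_x(P) = 10, f_y(P) = -38 (gradient nonzero, so P is smooth).
Step 3: tangent line at P: 10·(x − -3) + -38·(y − 2) = 0.
Expanding: 10*x - 38*y + 106 = 0.


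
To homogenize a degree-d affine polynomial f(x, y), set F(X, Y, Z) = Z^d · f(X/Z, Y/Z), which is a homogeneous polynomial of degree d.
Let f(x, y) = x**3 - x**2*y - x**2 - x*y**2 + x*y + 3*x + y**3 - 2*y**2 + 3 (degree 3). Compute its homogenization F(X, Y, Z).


F(X, Y, Z) = X**3 - X**2*Y - X**2*Z - X*Y**2 + X*Y*Z + 3*X*Z**2 + Y**3 - 2*Y**2*Z + 3*Z**3

deg(f) = 3.
Substitute x = X/Z, y = Y/Z into f, then multiply by Z^3.
  monomial 1·x^3·y^0 ↦ 1·X^3·Y^0·Z^0.
  monomial -1·x^2·y^1 ↦ -1·X^2·Y^1·Z^0.
  monomial -1·x^2·y^0 ↦ -1·X^2·Y^0·Z^1.
  monomial -1·x^1·y^2 ↦ -1·X^1·Y^2·Z^0.
  monomial 1·x^1·y^1 ↦ 1·X^1·Y^1·Z^1.
  monomial 3·x^1·y^0 ↦ 3·X^1·Y^0·Z^2.
  monomial 1·x^0·y^3 ↦ 1·X^0·Y^3·Z^0.
  monomial -2·x^0·y^2 ↦ -2·X^0·Y^2·Z^1.
  monomial 3·x^0·y^0 ↦ 3·X^0·Y^0·Z^3.
Collecting: F(X, Y, Z) = X**3 - X**2*Y - X**2*Z - X*Y**2 + X*Y*Z + 3*X*Z**2 + Y**3 - 2*Y**2*Z + 3*Z**3.


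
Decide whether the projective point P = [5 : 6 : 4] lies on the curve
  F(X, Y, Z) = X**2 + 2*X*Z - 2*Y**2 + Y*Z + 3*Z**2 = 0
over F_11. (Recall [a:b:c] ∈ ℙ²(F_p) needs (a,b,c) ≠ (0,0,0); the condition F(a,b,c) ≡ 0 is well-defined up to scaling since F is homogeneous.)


F(5,6,4) ≡ 10 (mod 11); P is NOT on the curve.

Evaluate F(5, 6, 4) term-by-term (mod 11).
  X**2 ↦ 1·25·1·1 = 25
  2*X*Z ↦ 2·5·1·4 = 40
  -2*Y**2 ↦ -2·1·36·1 = -72
  Y*Z ↦ 1·1·6·4 = 24
  3*Z**2 ↦ 3·1·1·16 = 48
Sum: F(5, 6, 4) = (25) + (40) + (-72) + (24) + (48) = 65.
Reducing mod 11: 65 ≡ 10 (mod 11).
Since F(a, b, c) ≡ 10 ≠ 0 (mod 11), P does NOT lie on the curve.


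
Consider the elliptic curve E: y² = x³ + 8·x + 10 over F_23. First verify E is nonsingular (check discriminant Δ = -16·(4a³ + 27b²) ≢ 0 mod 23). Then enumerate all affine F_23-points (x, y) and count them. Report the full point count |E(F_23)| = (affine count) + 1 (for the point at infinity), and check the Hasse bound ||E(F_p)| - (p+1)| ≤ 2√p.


Affine points = {(7, 8), (7, 15), (9, 11), (9, 12), (10, 3), (10, 20), (11, 7), (11, 16), (15, 3), (15, 20), (16, 5), (16, 18), (18, 11), (18, 12), (19, 11), (19, 12), (21, 3), (21, 20), (22, 1), (22, 22)}; affine count = 20; |E(F_23)| = 21.

Discriminant check: Δ ∝ 4a³ + 27b² = 4·8³ + 27·10² = 4·512 + 27·100 ≡ 10 (mod 23). Nonzero ⇒ E is nonsingular.
For each x ∈ F_23, compute rhs = x³ + 8·x + 10 mod 23, then count y ∈ F_23 with y² ≡ rhs.
  x = 0: rhs = 10, matching y values: none (0 points).
  x = 1: rhs = 19, matching y values: none (0 points).
  x = 2: rhs = 11, matching y values: none (0 points).
  x = 3: rhs = 15, matching y values: none (0 points).
  x = 4: rhs = 14, matching y values: none (0 points).
  x = 5: rhs = 14, matching y values: none (0 points).
  x = 6: rhs = 21, matching y values: none (0 points).
  x = 7: rhs = 18, matching y values: 8, 15 (2 points).
  x = 8: rhs = 11, matching y values: none (0 points).
  x = 9: rhs = 6, matching y values: 11, 12 (2 points).
  x = 10: rhs = 9, matching y values: 3, 20 (2 points).
  x = 11: rhs = 3, matching y values: 7, 16 (2 points).
  x = 12: rhs = 17, matching y values: none (0 points).
  x = 13: rhs = 11, matching y values: none (0 points).
  x = 14: rhs = 14, matching y values: none (0 points).
  x = 15: rhs = 9, matching y values: 3, 20 (2 points).
  x = 16: rhs = 2, matching y values: 5, 18 (2 points).
  x = 17: rhs = 22, matching y values: none (0 points).
  x = 18: rhs = 6, matching y values: 11, 12 (2 points).
  x = 19: rhs = 6, matching y values: 11, 12 (2 points).
  x = 20: rhs = 5, matching y values: none (0 points).
  x = 21: rhs = 9, matching y values: 3, 20 (2 points).
  x = 22: rhs = 1, matching y values: 1, 22 (2 points).
Total affine count: 20.
Full point count |E(F_23)| = 20 + 1 = 21.
Hasse bound: |21 − (23+1)| = |-3| = 3 ≤ 2√23 ≈ 9.5917 ✓.


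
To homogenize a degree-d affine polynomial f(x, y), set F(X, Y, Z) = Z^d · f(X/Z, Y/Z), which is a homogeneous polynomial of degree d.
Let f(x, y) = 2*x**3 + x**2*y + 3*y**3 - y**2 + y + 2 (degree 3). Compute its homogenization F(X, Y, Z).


F(X, Y, Z) = 2*X**3 + X**2*Y + 3*Y**3 - Y**2*Z + Y*Z**2 + 2*Z**3

deg(f) = 3.
Substitute x = X/Z, y = Y/Z into f, then multiply by Z^3.
  monomial 2·x^3·y^0 ↦ 2·X^3·Y^0·Z^0.
  monomial 1·x^2·y^1 ↦ 1·X^2·Y^1·Z^0.
  monomial 3·x^0·y^3 ↦ 3·X^0·Y^3·Z^0.
  monomial -1·x^0·y^2 ↦ -1·X^0·Y^2·Z^1.
  monomial 1·x^0·y^1 ↦ 1·X^0·Y^1·Z^2.
  monomial 2·x^0·y^0 ↦ 2·X^0·Y^0·Z^3.
Collecting: F(X, Y, Z) = 2*X**3 + X**2*Y + 3*Y**3 - Y**2*Z + Y*Z**2 + 2*Z**3.


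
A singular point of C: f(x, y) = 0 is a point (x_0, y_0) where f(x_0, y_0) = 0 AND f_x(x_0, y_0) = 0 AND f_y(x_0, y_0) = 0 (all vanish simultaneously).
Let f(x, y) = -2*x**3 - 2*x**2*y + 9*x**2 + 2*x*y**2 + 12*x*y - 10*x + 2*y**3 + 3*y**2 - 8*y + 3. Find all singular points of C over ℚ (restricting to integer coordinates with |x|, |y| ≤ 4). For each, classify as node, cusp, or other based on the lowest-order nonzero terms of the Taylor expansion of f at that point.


Singular points: {(2, -1)}; classification: node.

Compute partial derivatives:
  f_x = -6*x**2 - 4*x*y + 18*x + 2*y**2 + 12*y - 10.
  f_y = -2*x**2 + 4*x*y + 12*x + 6*y**2 + 6*y - 8.
Scan x_0 ∈ {−4, ..., 4}. For each x_0, f_y(x_0, y) is a polynomial in y; find its integer roots y ∈ {−4, ..., 4}, then test f_x and f at those candidates.
  x = -4: f_y(-4, y) = 6*y**2 - 10*y - 88; no integer root y with |y| ≤ 4.
  x = -3: f_y(-3, y) = 6*y**2 - 6*y - 62; no integer root y with |y| ≤ 4.
  x = -2: f_y(-2, y) = 6*y**2 - 2*y - 40; no integer root y with |y| ≤ 4.
  x = -1: f_y(-1, y) = 6*y**2 + 2*y - 22; no integer root y with |y| ≤ 4.
  x = 0: f_y(0, y) = 6*y**2 + 6*y - 8; no integer root y with |y| ≤ 4.
  x = 1: f_y(1, y) = 6*y**2 + 10*y + 2; no integer root y with |y| ≤ 4.
  x = 2: f_y(2, y) = 6*y**2 + 14*y + 8; vanishes at y ∈ {-1}. (2, -1): f_x = 0, f = 0 — SINGULAR.
  x = 3: f_y(3, y) = 6*y**2 + 18*y + 10; no integer root y with |y| ≤ 4.
  x = 4: f_y(4, y) = 6*y**2 + 22*y + 8; no integer root y with |y| ≤ 4.
Only singular point on the grid: (2, -1).
Classify: substitute x = 2 + u, y = -1 + v and expand: f = -2*u**3 - 2*u**2*v - u**2 + 2*u*v**2 + 2*v**3 + v**2.
No constant or linear terms (consistent with a singular point). Quadratic part: -u**2 + v**2. Cubic part: -2*u**3 - 2*u**2*v + 2*u*v**2 + 2*v**3.
The quadratic part v**2 - u**2 = (v − u)(v + u) splits into two distinct linear factors, so there are two distinct tangent lines y − -1 = ±(x − 2) — this is a node (ordinary double point).
Classification: node.


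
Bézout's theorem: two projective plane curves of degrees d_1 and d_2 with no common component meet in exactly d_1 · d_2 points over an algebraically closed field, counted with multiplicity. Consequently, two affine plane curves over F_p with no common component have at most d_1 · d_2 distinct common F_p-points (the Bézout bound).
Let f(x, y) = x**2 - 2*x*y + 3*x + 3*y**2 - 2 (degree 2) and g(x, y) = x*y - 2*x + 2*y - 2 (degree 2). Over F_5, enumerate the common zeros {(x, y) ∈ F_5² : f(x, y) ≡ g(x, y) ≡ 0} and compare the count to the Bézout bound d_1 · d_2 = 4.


Common zeros: {(2, 4)}; count = 1; Bézout bound = 4.

deg(f) = 2, deg(g) = 2, so Bézout bound = 4.
Scan x ∈ F_5. For each x, list the y ∈ F_5 with f(x, y) ≡ 0 and those with g(x, y) ≡ 0 (mod 5); the common zeros in that column are the intersection.
  x = 0: f ≡ 0 at y ∈ {2, 3}; g ≡ 0 at y ∈ {1}; common: ∅.
  x = 1: f ≡ 0 at y ∈ {2}; g ≡ 0 at y ∈ {3}; common: ∅.
  x = 2: f ≡ 0 at y ∈ {4}; g ≡ 0 at y ∈ {4}; common: {4}.
  x = 3: f ≡ 0 at y ∈ {3, 4}; g ≡ 0 at y ∈ ∅; common: ∅.
  x = 4: f ≡ 0 at y ∈ ∅; g ≡ 0 at y ∈ {0}; common: ∅.
Collecting: common zeros = {(2, 4)}, so the count is 1.
Comparison with the Bézout bound: 1 ≤ 4 = deg(f)·deg(g), as expected for curves with no common component (the affine F_5-count falls short of the bound because intersections may lie at infinity, over extension fields, or carry multiplicity).


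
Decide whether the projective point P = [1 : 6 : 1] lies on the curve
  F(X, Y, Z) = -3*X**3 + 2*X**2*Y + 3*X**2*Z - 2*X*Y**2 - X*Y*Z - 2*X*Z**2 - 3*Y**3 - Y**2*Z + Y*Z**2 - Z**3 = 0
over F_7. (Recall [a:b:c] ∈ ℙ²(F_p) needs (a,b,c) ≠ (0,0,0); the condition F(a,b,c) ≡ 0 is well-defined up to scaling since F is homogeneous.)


F(1,6,1) ≡ 2 (mod 7); P is NOT on the curve.

Evaluate F(1, 6, 1) term-by-term (mod 7).
  -3*X**3 ↦ -3·1·1·1 = -3
  2*X**2*Y ↦ 2·1·6·1 = 12
  3*X**2*Z ↦ 3·1·1·1 = 3
  -2*X*Y**2 ↦ -2·1·36·1 = -72
  -X*Y*Z ↦ -1·1·6·1 = -6
  -2*X*Z**2 ↦ -2·1·1·1 = -2
  -3*Y**3 ↦ -3·1·216·1 = -648
  -Y**2*Z ↦ -1·1·36·1 = -36
  Y*Z**2 ↦ 1·1·6·1 = 6
  -Z**3 ↦ -1·1·1·1 = -1
Sum: F(1, 6, 1) = (-3) + (12) + (3) + (-72) + (-6) + (-2) + (-648) + (-36) + (6) + (-1) = -747.
Reducing mod 7: -747 ≡ 2 (mod 7).
Since F(a, b, c) ≡ 2 ≠ 0 (mod 7), P does NOT lie on the curve.


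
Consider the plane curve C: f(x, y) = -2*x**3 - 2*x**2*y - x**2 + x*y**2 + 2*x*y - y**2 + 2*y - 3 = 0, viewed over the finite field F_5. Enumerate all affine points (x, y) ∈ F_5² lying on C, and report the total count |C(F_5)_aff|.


Affine F_5-points: {(1, 3), (2, 3), (2, 4)}; count = 3.

For each of the 25 pairs (x, y) ∈ F_5², evaluate f(x, y) mod 5. Record the zeros.
  x = 0: [0↦2, 1↦3, 2↦2, 3↦4, 4↦4]  zeros at y ∈ ∅
  x = 1: [0↦4, 1↦1, 2↦3, 3↦0, 4↦2]  zeros at y ∈ {3}
  x = 2: [0↦2, 1↦1, 2↦2, 3↦0, 4↦0]  zeros at y ∈ {3, 4}
  x = 3: [0↦4, 1↦1, 2↦2, 3↦2, 4↦1]  zeros at y ∈ ∅
  x = 4: [0↦3, 1↦4, 2↦1, 3↦4, 4↦3]  zeros at y ∈ ∅
Collecting zeros: affine points = {(1, 3), (2, 3), (2, 4)}.
Total count |C(F_5)_aff| = 3.


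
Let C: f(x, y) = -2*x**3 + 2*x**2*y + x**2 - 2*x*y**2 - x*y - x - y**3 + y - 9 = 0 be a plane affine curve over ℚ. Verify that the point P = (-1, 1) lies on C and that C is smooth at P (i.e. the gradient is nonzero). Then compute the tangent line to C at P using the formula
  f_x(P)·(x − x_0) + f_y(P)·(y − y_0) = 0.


Tangent line at P: -16*x + 5*y - 21 = 0.

Step 1: f(-1, 1) = 0, so P lies on C.
Step 2: partial derivatives
  f_x(x, y) = -6*x**2 + 4*x*y + 2*x - 2*y**2 - y - 1, f_y(x, y) = 2*x**2 - 4*x*y - x - 3*y**2 + 1.
  f_x(P) = -16, f_y(P) = 5 (gradient nonzero, so P is smooth).
Step 3: tangent line at P: -16·(x − -1) + 5·(y − 1) = 0.
Expanding: -16*x + 5*y - 21 = 0.


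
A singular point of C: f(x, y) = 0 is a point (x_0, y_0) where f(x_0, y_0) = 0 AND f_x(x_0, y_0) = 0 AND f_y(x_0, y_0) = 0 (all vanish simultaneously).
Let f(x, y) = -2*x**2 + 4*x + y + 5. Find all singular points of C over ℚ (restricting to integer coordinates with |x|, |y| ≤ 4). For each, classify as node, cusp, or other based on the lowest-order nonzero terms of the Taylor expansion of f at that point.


No singular points in the scanned grid; C is smooth there.

Compute partial derivatives:
  f_x = 4 - 4*x.
  f_y = 1.
f_y = 1 is a nonzero constant, so f_y never vanishes: no point (x, y) can satisfy f = f_x = f_y = 0. In particular no (x, y) ∈ {−4, ..., 4}² is singular; the curve is smooth.


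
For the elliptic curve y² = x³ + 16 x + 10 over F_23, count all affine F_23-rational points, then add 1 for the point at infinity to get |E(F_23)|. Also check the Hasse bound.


Affine points = {(1, 2), (1, 21), (2, 2), (2, 21), (3, 4), (3, 19), (4, 0), (5, 10), (5, 13), (6, 0), (8, 11), (8, 12), (9, 3), (9, 20), (13, 0), (18, 9), (18, 14), (20, 2), (20, 21), (21, 4), (21, 19), (22, 4), (22, 19)}; affine count = 23; |E(F_23)| = 24.

Discriminant check: Δ ∝ 4a³ + 27b² = 4·16³ + 27·10² = 4·4096 + 27·100 ≡ 17 (mod 23). Nonzero ⇒ E is nonsingular.
For each x ∈ F_23, compute rhs = x³ + 16·x + 10 mod 23, then count y ∈ F_23 with y² ≡ rhs.
  x = 0: rhs = 10, matching y values: none (0 points).
  x = 1: rhs = 4, matching y values: 2, 21 (2 points).
  x = 2: rhs = 4, matching y values: 2, 21 (2 points).
  x = 3: rhs = 16, matching y values: 4, 19 (2 points).
  x = 4: rhs = 0, matching y values: 0 (1 points).
  x = 5: rhs = 8, matching y values: 10, 13 (2 points).
  x = 6: rhs = 0, matching y values: 0 (1 points).
  x = 7: rhs = 5, matching y values: none (0 points).
  x = 8: rhs = 6, matching y values: 11, 12 (2 points).
  x = 9: rhs = 9, matching y values: 3, 20 (2 points).
  x = 10: rhs = 20, matching y values: none (0 points).
  x = 11: rhs = 22, matching y values: none (0 points).
  x = 12: rhs = 21, matching y values: none (0 points).
  x = 13: rhs = 0, matching y values: 0 (1 points).
  x = 14: rhs = 11, matching y values: none (0 points).
  x = 15: rhs = 14, matching y values: none (0 points).
  x = 16: rhs = 15, matching y values: none (0 points).
  x = 17: rhs = 20, matching y values: none (0 points).
  x = 18: rhs = 12, matching y values: 9, 14 (2 points).
  x = 19: rhs = 20, matching y values: none (0 points).
  x = 20: rhs = 4, matching y values: 2, 21 (2 points).
  x = 21: rhs = 16, matching y values: 4, 19 (2 points).
  x = 22: rhs = 16, matching y values: 4, 19 (2 points).
Total affine count: 23.
Full point count |E(F_23)| = 23 + 1 = 24.
Hasse bound: |24 − (23+1)| = |0| = 0 ≤ 2√23 ≈ 9.5917 ✓.


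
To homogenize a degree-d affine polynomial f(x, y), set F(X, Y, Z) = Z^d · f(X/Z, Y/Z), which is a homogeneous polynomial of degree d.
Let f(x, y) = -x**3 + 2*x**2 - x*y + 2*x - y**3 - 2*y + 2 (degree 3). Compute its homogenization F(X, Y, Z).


F(X, Y, Z) = -X**3 + 2*X**2*Z - X*Y*Z + 2*X*Z**2 - Y**3 - 2*Y*Z**2 + 2*Z**3

deg(f) = 3.
Substitute x = X/Z, y = Y/Z into f, then multiply by Z^3.
  monomial -1·x^3·y^0 ↦ -1·X^3·Y^0·Z^0.
  monomial 2·x^2·y^0 ↦ 2·X^2·Y^0·Z^1.
  monomial -1·x^1·y^1 ↦ -1·X^1·Y^1·Z^1.
  monomial 2·x^1·y^0 ↦ 2·X^1·Y^0·Z^2.
  monomial -1·x^0·y^3 ↦ -1·X^0·Y^3·Z^0.
  monomial -2·x^0·y^1 ↦ -2·X^0·Y^1·Z^2.
  monomial 2·x^0·y^0 ↦ 2·X^0·Y^0·Z^3.
Collecting: F(X, Y, Z) = -X**3 + 2*X**2*Z - X*Y*Z + 2*X*Z**2 - Y**3 - 2*Y*Z**2 + 2*Z**3.


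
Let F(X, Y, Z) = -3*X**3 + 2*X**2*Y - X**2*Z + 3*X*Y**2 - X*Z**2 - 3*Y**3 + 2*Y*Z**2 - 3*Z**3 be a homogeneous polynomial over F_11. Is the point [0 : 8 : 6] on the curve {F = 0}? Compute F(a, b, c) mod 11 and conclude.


F(0,8,6) ≡ 9 (mod 11); P is NOT on the curve.

Evaluate F(0, 8, 6) term-by-term (mod 11).
  -3*X**3 ↦ -3·0·1·1 = 0
  2*X**2*Y ↦ 2·0·8·1 = 0
  -X**2*Z ↦ -1·0·1·6 = 0
  3*X*Y**2 ↦ 3·0·64·1 = 0
  -X*Z**2 ↦ -1·0·1·36 = 0
  -3*Y**3 ↦ -3·1·512·1 = -1536
  2*Y*Z**2 ↦ 2·1·8·36 = 576
  -3*Z**3 ↦ -3·1·1·216 = -648
Sum: F(0, 8, 6) = (0) + (0) + (0) + (0) + (0) + (-1536) + (576) + (-648) = -1608.
Reducing mod 11: -1608 ≡ 9 (mod 11).
Since F(a, b, c) ≡ 9 ≠ 0 (mod 11), P does NOT lie on the curve.


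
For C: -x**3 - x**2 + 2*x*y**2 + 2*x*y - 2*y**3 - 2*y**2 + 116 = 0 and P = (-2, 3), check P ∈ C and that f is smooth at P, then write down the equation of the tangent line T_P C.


Tangent line at P: 16*x - 94*y + 314 = 0.

Step 1: f(-2, 3) = 0, so P lies on C.
Step 2: partial derivatives
  f_x(x, y) = -3*x**2 - 2*x + 2*y**2 + 2*y, f_y(x, y) = 4*x*y + 2*x - 6*y**2 - 4*y.
  f_x(P) = 16, f_y(P) = -94 (gradient nonzero, so P is smooth).
Step 3: tangent line at P: 16·(x − -2) + -94·(y − 3) = 0.
Expanding: 16*x - 94*y + 314 = 0.


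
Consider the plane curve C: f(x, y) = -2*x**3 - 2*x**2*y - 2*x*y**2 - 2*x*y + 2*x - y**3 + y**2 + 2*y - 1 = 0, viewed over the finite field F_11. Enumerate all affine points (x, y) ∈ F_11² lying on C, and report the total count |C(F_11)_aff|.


Affine F_11-points: {(1, 7), (2, 4), (3, 1), (3, 2), (3, 3), (4, 0), (5, 8), (8, 4), (9, 0)}; count = 9.

For each of the 121 pairs (x, y) ∈ F_11², evaluate f(x, y) mod 11. Record the zeros.
  x = 0: [0↦10, 1↦1, 2↦10, 3↦9, 4↦3, 5↦8, 6↦7, 7↦5, 8↦7, 9↦7, 10↦10]  zeros at y ∈ ∅
  x = 1: [0↦10, 1↦6, 2↦5, 3↦1, 4↦10, 5↦4, 6↦10, 7↦0, 8↦1, 9↦7, 10↦1]  zeros at y ∈ {7}
  x = 2: [0↦9, 1↦6, 2↦2, 3↦2, 4↦0, 5↦1, 6↦10, 7↦10, 8↦6, 9↦3, 10↦6]  zeros at y ∈ {4}
  x = 3: [0↦6, 1↦0, 2↦0, 3↦0, 4↦5, 5↦9, 6↦6, 7↦1, 8↦10, 9↦5, 10↦2]  zeros at y ∈ {1, 2, 3}
  x = 4: [0↦0, 1↦9, 2↦9, 3↦5, 4↦2, 5↦5, 6↦8, 7↦5, 8↦1, 9↦1, 10↦10]  zeros at y ∈ {0}
  x = 5: [0↦1, 1↦10, 2↦6, 3↦5, 4↦1, 5↦10, 6↦4, 7↦10, 8↦0, 9↦1, 10↦7]  zeros at y ∈ {8}
  x = 6: [0↦8, 1↦2, 2↦1, 3↦10, 4↦1, 5↦1, 6↦4, 7↦4, 8↦6, 9↦4, 10↦3]  zeros at y ∈ ∅
  x = 7: [0↦9, 1↦6, 2↦4, 3↦8, 4↦1, 5↦10, 6↦7, 7↦8, 8↦7, 9↦9, 10↦8]  zeros at y ∈ ∅
  x = 8: [0↦3, 1↦10, 2↦3, 3↦9, 4↦0, 5↦3, 6↦1, 7↦10, 8↦2, 9↦4, 10↦10]  zeros at y ∈ {4}
  x = 9: [0↦0, 1↦2, 2↦8, 3↦1, 4↦8, 5↦1, 6↦7, 7↦9, 8↦1, 9↦10, 10↦8]  zeros at y ∈ {0}
  x = 10: [0↦10, 1↦3, 2↦7, 3↦5, 4↦2, 5↦3, 6↦2, 7↦4, 8↦3, 9↦4, 10↦1]  zeros at y ∈ ∅
Collecting zeros: affine points = {(1, 7), (2, 4), (3, 1), (3, 2), (3, 3), (4, 0), (5, 8), (8, 4), (9, 0)}.
Total count |C(F_11)_aff| = 9.


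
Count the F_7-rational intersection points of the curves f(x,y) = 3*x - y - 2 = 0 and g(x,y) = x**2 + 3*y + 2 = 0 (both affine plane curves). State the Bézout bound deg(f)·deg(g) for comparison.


Common zeros: ∅; count = 0; Bézout bound = 2.

deg(f) = 1, deg(g) = 2, so Bézout bound = 2.
Scan x ∈ F_7. For each x, list the y ∈ F_7 with f(x, y) ≡ 0 and those with g(x, y) ≡ 0 (mod 7); the common zeros in that column are the intersection.
  x = 0: f ≡ 0 at y ∈ {5}; g ≡ 0 at y ∈ {4}; common: ∅.
  x = 1: f ≡ 0 at y ∈ {1}; g ≡ 0 at y ∈ {6}; common: ∅.
  x = 2: f ≡ 0 at y ∈ {4}; g ≡ 0 at y ∈ {5}; common: ∅.
  x = 3: f ≡ 0 at y ∈ {0}; g ≡ 0 at y ∈ {1}; common: ∅.
  x = 4: f ≡ 0 at y ∈ {3}; g ≡ 0 at y ∈ {1}; common: ∅.
  x = 5: f ≡ 0 at y ∈ {6}; g ≡ 0 at y ∈ {5}; common: ∅.
  x = 6: f ≡ 0 at y ∈ {2}; g ≡ 0 at y ∈ {6}; common: ∅.
Collecting: common zeros = ∅, so the count is 0.
Comparison with the Bézout bound: 0 ≤ 2 = deg(f)·deg(g), as expected for curves with no common component (the affine F_7-count falls short of the bound because intersections may lie at infinity, over extension fields, or carry multiplicity).


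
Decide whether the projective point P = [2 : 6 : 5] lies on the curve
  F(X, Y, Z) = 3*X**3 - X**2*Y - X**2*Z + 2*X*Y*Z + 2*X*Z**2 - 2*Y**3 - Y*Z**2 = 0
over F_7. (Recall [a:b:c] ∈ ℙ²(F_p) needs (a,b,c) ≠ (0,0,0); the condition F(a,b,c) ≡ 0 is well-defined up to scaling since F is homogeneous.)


F(2,6,5) ≡ 3 (mod 7); P is NOT on the curve.

Evaluate F(2, 6, 5) term-by-term (mod 7).
  3*X**3 ↦ 3·8·1·1 = 24
  -X**2*Y ↦ -1·4·6·1 = -24
  -X**2*Z ↦ -1·4·1·5 = -20
  2*X*Y*Z ↦ 2·2·6·5 = 120
  2*X*Z**2 ↦ 2·2·1·25 = 100
  -2*Y**3 ↦ -2·1·216·1 = -432
  -Y*Z**2 ↦ -1·1·6·25 = -150
Sum: F(2, 6, 5) = (24) + (-24) + (-20) + (120) + (100) + (-432) + (-150) = -382.
Reducing mod 7: -382 ≡ 3 (mod 7).
Since F(a, b, c) ≡ 3 ≠ 0 (mod 7), P does NOT lie on the curve.


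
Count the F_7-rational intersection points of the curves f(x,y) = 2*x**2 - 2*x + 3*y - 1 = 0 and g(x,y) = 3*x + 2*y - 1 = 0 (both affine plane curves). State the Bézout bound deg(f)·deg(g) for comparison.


Common zeros: ∅; count = 0; Bézout bound = 2.

deg(f) = 2, deg(g) = 1, so Bézout bound = 2.
Scan x ∈ F_7. For each x, list the y ∈ F_7 with f(x, y) ≡ 0 and those with g(x, y) ≡ 0 (mod 7); the common zeros in that column are the intersection.
  x = 0: f ≡ 0 at y ∈ {5}; g ≡ 0 at y ∈ {4}; common: ∅.
  x = 1: f ≡ 0 at y ∈ {5}; g ≡ 0 at y ∈ {6}; common: ∅.
  x = 2: f ≡ 0 at y ∈ {6}; g ≡ 0 at y ∈ {1}; common: ∅.
  x = 3: f ≡ 0 at y ∈ {1}; g ≡ 0 at y ∈ {3}; common: ∅.
  x = 4: f ≡ 0 at y ∈ {4}; g ≡ 0 at y ∈ {5}; common: ∅.
  x = 5: f ≡ 0 at y ∈ {1}; g ≡ 0 at y ∈ {0}; common: ∅.
  x = 6: f ≡ 0 at y ∈ {6}; g ≡ 0 at y ∈ {2}; common: ∅.
Collecting: common zeros = ∅, so the count is 0.
Comparison with the Bézout bound: 0 ≤ 2 = deg(f)·deg(g), as expected for curves with no common component (the affine F_7-count falls short of the bound because intersections may lie at infinity, over extension fields, or carry multiplicity).


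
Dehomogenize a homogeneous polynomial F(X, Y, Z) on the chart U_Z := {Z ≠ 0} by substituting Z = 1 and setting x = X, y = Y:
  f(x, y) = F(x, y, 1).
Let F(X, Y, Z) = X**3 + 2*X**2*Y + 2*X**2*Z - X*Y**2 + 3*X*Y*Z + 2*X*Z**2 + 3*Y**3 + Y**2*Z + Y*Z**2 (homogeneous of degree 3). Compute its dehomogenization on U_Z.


f(x, y) = x**3 + 2*x**2*y + 2*x**2 - x*y**2 + 3*x*y + 2*x + 3*y**3 + y**2 + y

On U_Z we set Z = 1. Each monomial c·X^i·Y^j·Z^k in F becomes c·x^i·y^j·1^k = c·x^i·y^j.
Substituting Z = 1: F(X, Y, 1) = x**3 + 2*x**2*y + 2*x**2 - x*y**2 + 3*x*y + 2*x + 3*y**3 + y**2 + y.
Note: deg(f) ≤ deg(F) = 3; strict inequality happens when F is divisible by Z (lost terms).


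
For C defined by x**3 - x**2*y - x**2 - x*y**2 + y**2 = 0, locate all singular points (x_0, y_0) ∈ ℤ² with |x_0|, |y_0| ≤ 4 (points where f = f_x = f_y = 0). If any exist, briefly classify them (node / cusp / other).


Singular points: {(0, 0)}; classification: node.

Compute partial derivatives:
  f_x = 3*x**2 - 2*x*y - 2*x - y**2.
  f_y = -x**2 - 2*x*y + 2*y.
Scan x_0 ∈ {−4, ..., 4}. For each x_0, f_y(x_0, y) is a polynomial in y; find its integer roots y ∈ {−4, ..., 4}, then test f_x and f at those candidates.
  x = -4: f_y(-4, y) = 10*y - 16; no integer root y with |y| ≤ 4.
  x = -3: f_y(-3, y) = 8*y - 9; no integer root y with |y| ≤ 4.
  x = -2: f_y(-2, y) = 6*y - 4; no integer root y with |y| ≤ 4.
  x = -1: f_y(-1, y) = 4*y - 1; no integer root y with |y| ≤ 4.
  x = 0: f_y(0, y) = 2*y; vanishes at y ∈ {0}. (0, 0): f_x = 0, f = 0 — SINGULAR.
  x = 1: f_y(1, y) = -1; no integer root y with |y| ≤ 4.
  x = 2: f_y(2, y) = -2*y - 4; vanishes at y ∈ {-2}. (2, -2): f_x = 12 ≠ 0.
  x = 3: f_y(3, y) = -4*y - 9; no integer root y with |y| ≤ 4.
  x = 4: f_y(4, y) = -6*y - 16; no integer root y with |y| ≤ 4.
Only singular point on the grid: (0, 0).
Classify: substitute x = 0 + u, y = 0 + v and expand: f = u**3 - u**2*v - u**2 - u*v**2 + v**2.
No constant or linear terms (consistent with a singular point). Quadratic part: -u**2 + v**2. Cubic part: u**3 - u**2*v - u*v**2.
The quadratic part v**2 - u**2 = (v − u)(v + u) splits into two distinct linear factors, so there are two distinct tangent lines y − 0 = ±(x − 0) — this is a node (ordinary double point).
Classification: node.


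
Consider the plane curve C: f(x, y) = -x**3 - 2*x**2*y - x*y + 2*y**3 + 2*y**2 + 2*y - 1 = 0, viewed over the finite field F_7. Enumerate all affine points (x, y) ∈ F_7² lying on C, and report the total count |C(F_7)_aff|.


Affine F_7-points: {(0, 3), (1, 4), (2, 4), (3, 0), (3, 2), (3, 4), (5, 0), (5, 1), (5, 5), (6, 0)}; count = 10.

For each of the 49 pairs (x, y) ∈ F_7², evaluate f(x, y) mod 7. Record the zeros.
  x = 0: [0↦6, 1↦5, 2↦6, 3↦0, 4↦6, 5↦1, 6↦4]  zeros at y ∈ {3}
  x = 1: [0↦5, 1↦1, 2↦6, 3↦4, 4↦0, 5↦6, 6↦6]  zeros at y ∈ {4}
  x = 2: [0↦5, 1↦1, 2↦6, 3↦4, 4↦0, 5↦6, 6↦6]  zeros at y ∈ {4}
  x = 3: [0↦0, 1↦6, 2↦0, 3↦1, 4↦0, 5↦2, 6↦5]  zeros at y ∈ {0, 2, 4}
  x = 4: [0↦5, 1↦3, 2↦3, 3↦3, 4↦1, 5↦2, 6↦4]  zeros at y ∈ ∅
  x = 5: [0↦0, 1↦0, 2↦2, 3↦4, 4↦4, 5↦0, 6↦4]  zeros at y ∈ {0, 1, 5}
  x = 6: [0↦0, 1↦5, 2↦5, 3↦5, 4↦3, 5↦4, 6↦6]  zeros at y ∈ {0}
Collecting zeros: affine points = {(0, 3), (1, 4), (2, 4), (3, 0), (3, 2), (3, 4), (5, 0), (5, 1), (5, 5), (6, 0)}.
Total count |C(F_7)_aff| = 10.


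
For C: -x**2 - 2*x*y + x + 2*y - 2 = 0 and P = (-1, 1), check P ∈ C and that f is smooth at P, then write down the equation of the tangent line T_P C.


Tangent line at P: x + 4*y - 3 = 0.

Step 1: f(-1, 1) = 0, so P lies on C.
Step 2: partial derivatives
  f_x(x, y) = -2*x - 2*y + 1, f_y(x, y) = 2 - 2*x.
  f_x(P) = 1, f_y(P) = 4 (gradient nonzero, so P is smooth).
Step 3: tangent line at P: 1·(x − -1) + 4·(y − 1) = 0.
Expanding: x + 4*y - 3 = 0.


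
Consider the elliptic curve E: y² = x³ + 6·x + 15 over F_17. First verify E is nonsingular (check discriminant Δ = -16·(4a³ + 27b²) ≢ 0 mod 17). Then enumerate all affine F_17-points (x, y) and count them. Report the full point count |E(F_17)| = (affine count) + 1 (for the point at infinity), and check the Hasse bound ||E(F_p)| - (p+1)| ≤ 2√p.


Affine points = {(0, 7), (0, 10), (2, 1), (2, 16), (3, 3), (3, 14), (4, 1), (4, 16), (5, 0), (7, 3), (7, 14), (9, 4), (9, 13), (10, 2), (10, 15), (11, 1), (11, 16), (12, 8), (12, 9), (14, 2), (14, 15), (16, 5), (16, 12)}; affine count = 23; |E(F_17)| = 24.

Discriminant check: Δ ∝ 4a³ + 27b² = 4·6³ + 27·15² = 4·216 + 27·225 ≡ 3 (mod 17). Nonzero ⇒ E is nonsingular.
For each x ∈ F_17, compute rhs = x³ + 6·x + 15 mod 17, then count y ∈ F_17 with y² ≡ rhs.
  x = 0: rhs = 15, matching y values: 7, 10 (2 points).
  x = 1: rhs = 5, matching y values: none (0 points).
  x = 2: rhs = 1, matching y values: 1, 16 (2 points).
  x = 3: rhs = 9, matching y values: 3, 14 (2 points).
  x = 4: rhs = 1, matching y values: 1, 16 (2 points).
  x = 5: rhs = 0, matching y values: 0 (1 points).
  x = 6: rhs = 12, matching y values: none (0 points).
  x = 7: rhs = 9, matching y values: 3, 14 (2 points).
  x = 8: rhs = 14, matching y values: none (0 points).
  x = 9: rhs = 16, matching y values: 4, 13 (2 points).
  x = 10: rhs = 4, matching y values: 2, 15 (2 points).
  x = 11: rhs = 1, matching y values: 1, 16 (2 points).
  x = 12: rhs = 13, matching y values: 8, 9 (2 points).
  x = 13: rhs = 12, matching y values: none (0 points).
  x = 14: rhs = 4, matching y values: 2, 15 (2 points).
  x = 15: rhs = 12, matching y values: none (0 points).
  x = 16: rhs = 8, matching y values: 5, 12 (2 points).
Total affine count: 23.
Full point count |E(F_17)| = 23 + 1 = 24.
Hasse bound: |24 − (17+1)| = |6| = 6 ≤ 2√17 ≈ 8.2462 ✓.


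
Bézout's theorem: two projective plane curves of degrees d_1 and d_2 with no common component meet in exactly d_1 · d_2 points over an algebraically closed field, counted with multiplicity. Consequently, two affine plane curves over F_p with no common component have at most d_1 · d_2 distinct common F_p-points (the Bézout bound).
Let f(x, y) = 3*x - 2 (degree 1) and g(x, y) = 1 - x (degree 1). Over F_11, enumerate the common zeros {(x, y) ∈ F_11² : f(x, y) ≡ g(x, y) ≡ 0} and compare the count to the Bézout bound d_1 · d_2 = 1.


Common zeros: ∅; count = 0; Bézout bound = 1.

deg(f) = 1, deg(g) = 1, so Bézout bound = 1.
Scan x ∈ F_11. For each x, list the y ∈ F_11 with f(x, y) ≡ 0 and those with g(x, y) ≡ 0 (mod 11); the common zeros in that column are the intersection.
  x = 0: f ≡ 0 at y ∈ ∅; g ≡ 0 at y ∈ ∅; common: ∅.
  x = 1: f ≡ 0 at y ∈ ∅; g ≡ 0 at y ∈ {0, 1, 2, 3, 4, 5, 6, 7, 8, 9, 10}; common: ∅.
  x = 2: f ≡ 0 at y ∈ ∅; g ≡ 0 at y ∈ ∅; common: ∅.
  x = 3: f ≡ 0 at y ∈ ∅; g ≡ 0 at y ∈ ∅; common: ∅.
  x = 4: f ≡ 0 at y ∈ ∅; g ≡ 0 at y ∈ ∅; common: ∅.
  x = 5: f ≡ 0 at y ∈ ∅; g ≡ 0 at y ∈ ∅; common: ∅.
  x = 6: f ≡ 0 at y ∈ ∅; g ≡ 0 at y ∈ ∅; common: ∅.
  x = 7: f ≡ 0 at y ∈ ∅; g ≡ 0 at y ∈ ∅; common: ∅.
  x = 8: f ≡ 0 at y ∈ {0, 1, 2, 3, 4, 5, 6, 7, 8, 9, 10}; g ≡ 0 at y ∈ ∅; common: ∅.
  x = 9: f ≡ 0 at y ∈ ∅; g ≡ 0 at y ∈ ∅; common: ∅.
  x = 10: f ≡ 0 at y ∈ ∅; g ≡ 0 at y ∈ ∅; common: ∅.
Collecting: common zeros = ∅, so the count is 0.
Comparison with the Bézout bound: 0 ≤ 1 = deg(f)·deg(g), as expected for curves with no common component (the affine F_11-count falls short of the bound because intersections may lie at infinity, over extension fields, or carry multiplicity).


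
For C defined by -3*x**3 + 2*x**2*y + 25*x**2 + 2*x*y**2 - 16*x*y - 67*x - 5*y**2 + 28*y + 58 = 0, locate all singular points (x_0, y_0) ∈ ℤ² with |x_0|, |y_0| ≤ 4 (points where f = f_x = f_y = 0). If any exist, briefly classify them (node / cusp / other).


Singular points: {(3, 1)}; classification: cusp.

Compute partial derivatives:
  f_x = -9*x**2 + 4*x*y + 50*x + 2*y**2 - 16*y - 67.
  f_y = 2*x**2 + 4*x*y - 16*x - 10*y + 28.
Scan x_0 ∈ {−4, ..., 4}. For each x_0, f_y(x_0, y) is a polynomial in y; find its integer roots y ∈ {−4, ..., 4}, then test f_x and f at those candidates.
  x = -4: f_y(-4, y) = 124 - 26*y; no integer root y with |y| ≤ 4.
  x = -3: f_y(-3, y) = 94 - 22*y; no integer root y with |y| ≤ 4.
  x = -2: f_y(-2, y) = 68 - 18*y; no integer root y with |y| ≤ 4.
  x = -1: f_y(-1, y) = 46 - 14*y; no integer root y with |y| ≤ 4.
  x = 0: f_y(0, y) = 28 - 10*y; no integer root y with |y| ≤ 4.
  x = 1: f_y(1, y) = 14 - 6*y; no integer root y with |y| ≤ 4.
  x = 2: f_y(2, y) = 4 - 2*y; vanishes at y ∈ {2}. (2, 2): f_x = -11 ≠ 0.
  x = 3: f_y(3, y) = 2*y - 2; vanishes at y ∈ {1}. (3, 1): f_x = 0, f = 0 — SINGULAR.
  x = 4: f_y(4, y) = 6*y - 4; no integer root y with |y| ≤ 4.
Only singular point on the grid: (3, 1).
Classify: substitute x = 3 + u, y = 1 + v and expand: f = -3*u**3 + 2*u**2*v + 2*u*v**2 + v**2.
No constant or linear terms (consistent with a singular point). Quadratic part: v**2. Cubic part: -3*u**3 + 2*u**2*v + 2*u*v**2.
The quadratic part v**2 is a perfect square, so there is a single (double) tangent line v = 0, i.e. y = 1. Restricting the cubic part to that line (v = 0) leaves -3*u**3 ≠ 0, so f is not divisible by v and the branch is v² ≈ 3*u**3 to lowest order — this is a cusp.
Classification: cusp.


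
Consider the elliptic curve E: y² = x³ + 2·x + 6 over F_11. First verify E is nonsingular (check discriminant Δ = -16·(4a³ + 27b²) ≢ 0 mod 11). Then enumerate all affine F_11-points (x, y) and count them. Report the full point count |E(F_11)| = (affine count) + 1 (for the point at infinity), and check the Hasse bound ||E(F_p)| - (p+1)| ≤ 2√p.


Affine points = {(1, 3), (1, 8), (4, 1), (4, 10), (5, 3), (5, 8), (6, 5), (6, 6), (7, 0), (9, 4), (9, 7), (10, 5), (10, 6)}; affine count = 13; |E(F_11)| = 14.

Discriminant check: Δ ∝ 4a³ + 27b² = 4·2³ + 27·6² = 4·8 + 27·36 ≡ 3 (mod 11). Nonzero ⇒ E is nonsingular.
For each x ∈ F_11, compute rhs = x³ + 2·x + 6 mod 11, then count y ∈ F_11 with y² ≡ rhs.
  x = 0: rhs = 6, matching y values: none (0 points).
  x = 1: rhs = 9, matching y values: 3, 8 (2 points).
  x = 2: rhs = 7, matching y values: none (0 points).
  x = 3: rhs = 6, matching y values: none (0 points).
  x = 4: rhs = 1, matching y values: 1, 10 (2 points).
  x = 5: rhs = 9, matching y values: 3, 8 (2 points).
  x = 6: rhs = 3, matching y values: 5, 6 (2 points).
  x = 7: rhs = 0, matching y values: 0 (1 points).
  x = 8: rhs = 6, matching y values: none (0 points).
  x = 9: rhs = 5, matching y values: 4, 7 (2 points).
  x = 10: rhs = 3, matching y values: 5, 6 (2 points).
Total affine count: 13.
Full point count |E(F_11)| = 13 + 1 = 14.
Hasse bound: |14 − (11+1)| = |2| = 2 ≤ 2√11 ≈ 6.6332 ✓.


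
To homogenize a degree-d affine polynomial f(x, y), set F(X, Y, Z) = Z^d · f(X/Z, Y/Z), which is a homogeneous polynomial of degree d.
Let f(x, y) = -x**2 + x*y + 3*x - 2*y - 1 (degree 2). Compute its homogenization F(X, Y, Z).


F(X, Y, Z) = -X**2 + X*Y + 3*X*Z - 2*Y*Z - Z**2

deg(f) = 2.
Substitute x = X/Z, y = Y/Z into f, then multiply by Z^2.
  monomial -1·x^2·y^0 ↦ -1·X^2·Y^0·Z^0.
  monomial 1·x^1·y^1 ↦ 1·X^1·Y^1·Z^0.
  monomial 3·x^1·y^0 ↦ 3·X^1·Y^0·Z^1.
  monomial -2·x^0·y^1 ↦ -2·X^0·Y^1·Z^1.
  monomial -1·x^0·y^0 ↦ -1·X^0·Y^0·Z^2.
Collecting: F(X, Y, Z) = -X**2 + X*Y + 3*X*Z - 2*Y*Z - Z**2.


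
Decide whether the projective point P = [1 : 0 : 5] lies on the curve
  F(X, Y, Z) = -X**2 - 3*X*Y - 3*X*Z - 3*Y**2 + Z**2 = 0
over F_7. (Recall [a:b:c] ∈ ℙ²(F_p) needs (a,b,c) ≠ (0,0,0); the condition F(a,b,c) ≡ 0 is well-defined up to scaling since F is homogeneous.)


F(1,0,5) ≡ 2 (mod 7); P is NOT on the curve.

Evaluate F(1, 0, 5) term-by-term (mod 7).
  -X**2 ↦ -1·1·1·1 = -1
  -3*X*Y ↦ -3·1·0·1 = 0
  -3*X*Z ↦ -3·1·1·5 = -15
  -3*Y**2 ↦ -3·1·0·1 = 0
  Z**2 ↦ 1·1·1·25 = 25
Sum: F(1, 0, 5) = (-1) + (0) + (-15) + (0) + (25) = 9.
Reducing mod 7: 9 ≡ 2 (mod 7).
Since F(a, b, c) ≡ 2 ≠ 0 (mod 7), P does NOT lie on the curve.


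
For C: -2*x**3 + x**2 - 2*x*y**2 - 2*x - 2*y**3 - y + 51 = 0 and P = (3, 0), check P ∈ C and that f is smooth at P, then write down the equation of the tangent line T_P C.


Tangent line at P: -50*x - y + 150 = 0.

Step 1: f(3, 0) = 0, so P lies on C.
Step 2: partial derivatives
  f_x(x, y) = -6*x**2 + 2*x - 2*y**2 - 2, f_y(x, y) = -4*x*y - 6*y**2 - 1.
  f_x(P) = -50, f_y(P) = -1 (gradient nonzero, so P is smooth).
Step 3: tangent line at P: -50·(x − 3) + -1·(y − 0) = 0.
Expanding: -50*x - y + 150 = 0.


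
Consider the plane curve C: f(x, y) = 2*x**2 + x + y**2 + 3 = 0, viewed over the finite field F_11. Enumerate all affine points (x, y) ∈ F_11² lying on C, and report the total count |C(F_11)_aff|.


Affine F_11-points: {(1, 4), (1, 7), (2, 3), (2, 8), (3, 3), (3, 8), (4, 4), (4, 7), (8, 2), (8, 9)}; count = 10.

For each of the 121 pairs (x, y) ∈ F_11², evaluate f(x, y) mod 11. Record the zeros.
  x = 0: [0↦3, 1↦4, 2↦7, 3↦1, 4↦8, 5↦6, 6↦6, 7↦8, 8↦1, 9↦7, 10↦4]  zeros at y ∈ ∅
  x = 1: [0↦6, 1↦7, 2↦10, 3↦4, 4↦0, 5↦9, 6↦9, 7↦0, 8↦4, 9↦10, 10↦7]  zeros at y ∈ {4, 7}
  x = 2: [0↦2, 1↦3, 2↦6, 3↦0, 4↦7, 5↦5, 6↦5, 7↦7, 8↦0, 9↦6, 10↦3]  zeros at y ∈ {3, 8}
  x = 3: [0↦2, 1↦3, 2↦6, 3↦0, 4↦7, 5↦5, 6↦5, 7↦7, 8↦0, 9↦6, 10↦3]  zeros at y ∈ {3, 8}
  x = 4: [0↦6, 1↦7, 2↦10, 3↦4, 4↦0, 5↦9, 6↦9, 7↦0, 8↦4, 9↦10, 10↦7]  zeros at y ∈ {4, 7}
  x = 5: [0↦3, 1↦4, 2↦7, 3↦1, 4↦8, 5↦6, 6↦6, 7↦8, 8↦1, 9↦7, 10↦4]  zeros at y ∈ ∅
  x = 6: [0↦4, 1↦5, 2↦8, 3↦2, 4↦9, 5↦7, 6↦7, 7↦9, 8↦2, 9↦8, 10↦5]  zeros at y ∈ ∅
  x = 7: [0↦9, 1↦10, 2↦2, 3↦7, 4↦3, 5↦1, 6↦1, 7↦3, 8↦7, 9↦2, 10↦10]  zeros at y ∈ ∅
  x = 8: [0↦7, 1↦8, 2↦0, 3↦5, 4↦1, 5↦10, 6↦10, 7↦1, 8↦5, 9↦0, 10↦8]  zeros at y ∈ {2, 9}
  x = 9: [0↦9, 1↦10, 2↦2, 3↦7, 4↦3, 5↦1, 6↦1, 7↦3, 8↦7, 9↦2, 10↦10]  zeros at y ∈ ∅
  x = 10: [0↦4, 1↦5, 2↦8, 3↦2, 4↦9, 5↦7, 6↦7, 7↦9, 8↦2, 9↦8, 10↦5]  zeros at y ∈ ∅
Collecting zeros: affine points = {(1, 4), (1, 7), (2, 3), (2, 8), (3, 3), (3, 8), (4, 4), (4, 7), (8, 2), (8, 9)}.
Total count |C(F_11)_aff| = 10.
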